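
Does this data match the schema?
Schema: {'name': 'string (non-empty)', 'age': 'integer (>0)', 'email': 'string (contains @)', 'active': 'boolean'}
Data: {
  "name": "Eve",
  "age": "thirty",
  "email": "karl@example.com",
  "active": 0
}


Validating each field against schema:
  name: OK (non-empty string)
  age: FAIL ("thirty" is not an integer)
  email: OK (string with @)
  active: FAIL (0 is not a boolean)

Result: INVALID (2 errors: age, active)

INVALID (2 errors: age, active)


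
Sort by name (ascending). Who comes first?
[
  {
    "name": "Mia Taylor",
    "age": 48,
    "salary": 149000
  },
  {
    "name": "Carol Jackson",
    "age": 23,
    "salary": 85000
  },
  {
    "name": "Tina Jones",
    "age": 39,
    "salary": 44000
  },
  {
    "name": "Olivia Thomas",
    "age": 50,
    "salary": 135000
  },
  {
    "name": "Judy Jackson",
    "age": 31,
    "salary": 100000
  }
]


Sort by: name (ascending)

Sorted order:
  1. Carol Jackson (name = Carol Jackson)
  2. Judy Jackson (name = Judy Jackson)
  3. Mia Taylor (name = Mia Taylor)
  4. Olivia Thomas (name = Olivia Thomas)
  5. Tina Jones (name = Tina Jones)

First: Carol Jackson

Carol Jackson


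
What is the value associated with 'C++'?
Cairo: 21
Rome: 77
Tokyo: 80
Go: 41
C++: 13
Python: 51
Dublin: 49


Looking up key 'C++'
Value: 13

13


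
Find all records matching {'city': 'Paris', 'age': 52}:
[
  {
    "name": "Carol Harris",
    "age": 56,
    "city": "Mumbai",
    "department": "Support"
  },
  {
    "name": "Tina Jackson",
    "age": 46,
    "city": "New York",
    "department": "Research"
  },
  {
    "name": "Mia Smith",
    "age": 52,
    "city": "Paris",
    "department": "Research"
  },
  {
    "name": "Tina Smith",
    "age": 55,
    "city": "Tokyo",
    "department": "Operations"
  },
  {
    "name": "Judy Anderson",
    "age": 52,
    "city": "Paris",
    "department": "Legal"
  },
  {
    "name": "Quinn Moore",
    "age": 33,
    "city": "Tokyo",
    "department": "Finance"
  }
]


Search criteria: {'city': 'Paris', 'age': 52}

Checking 6 records:
  Carol Harris: {city: Mumbai, age: 56}
  Tina Jackson: {city: New York, age: 46}
  Mia Smith: {city: Paris, age: 52} <-- MATCH
  Tina Smith: {city: Tokyo, age: 55}
  Judy Anderson: {city: Paris, age: 52} <-- MATCH
  Quinn Moore: {city: Tokyo, age: 33}

Matches: ["Mia Smith", "Judy Anderson"]

["Mia Smith", "Judy Anderson"]


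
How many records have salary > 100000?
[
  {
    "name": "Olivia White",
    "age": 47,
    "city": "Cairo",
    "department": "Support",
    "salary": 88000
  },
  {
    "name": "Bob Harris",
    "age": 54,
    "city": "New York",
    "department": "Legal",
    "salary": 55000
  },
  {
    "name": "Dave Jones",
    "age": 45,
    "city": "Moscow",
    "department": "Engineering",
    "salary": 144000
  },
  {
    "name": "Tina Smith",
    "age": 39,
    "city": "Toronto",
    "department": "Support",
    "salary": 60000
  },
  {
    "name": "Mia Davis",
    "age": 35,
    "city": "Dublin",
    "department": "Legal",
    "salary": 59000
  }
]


Data: 5 records
Condition: salary > 100000

Checking each record:
  Olivia White: 88000
  Bob Harris: 55000
  Dave Jones: 144000 MATCH
  Tina Smith: 60000
  Mia Davis: 59000

Count: 1

1


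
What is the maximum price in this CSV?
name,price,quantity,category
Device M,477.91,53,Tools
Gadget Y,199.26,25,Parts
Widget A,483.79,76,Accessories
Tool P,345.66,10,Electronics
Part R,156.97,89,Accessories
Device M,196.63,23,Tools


Computing maximum price:
Values: [477.91, 199.26, 483.79, 345.66, 156.97, 196.63]
Max = 483.79

483.79


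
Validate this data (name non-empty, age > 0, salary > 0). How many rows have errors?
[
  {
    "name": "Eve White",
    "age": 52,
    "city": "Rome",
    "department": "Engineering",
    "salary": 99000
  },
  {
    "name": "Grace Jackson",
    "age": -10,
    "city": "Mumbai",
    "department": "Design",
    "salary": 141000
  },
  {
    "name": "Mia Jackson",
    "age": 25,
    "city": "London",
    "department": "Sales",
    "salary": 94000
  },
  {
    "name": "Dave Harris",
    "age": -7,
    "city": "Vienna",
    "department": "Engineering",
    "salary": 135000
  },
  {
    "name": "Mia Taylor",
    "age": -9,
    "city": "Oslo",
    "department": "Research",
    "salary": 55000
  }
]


Validating 5 records:
Rules: name non-empty, age > 0, salary > 0

  Row 1 (Eve White): OK
  Row 2 (Grace Jackson): negative age: -10
  Row 3 (Mia Jackson): OK
  Row 4 (Dave Harris): negative age: -7
  Row 5 (Mia Taylor): negative age: -9

Total errors: 3

3 errors


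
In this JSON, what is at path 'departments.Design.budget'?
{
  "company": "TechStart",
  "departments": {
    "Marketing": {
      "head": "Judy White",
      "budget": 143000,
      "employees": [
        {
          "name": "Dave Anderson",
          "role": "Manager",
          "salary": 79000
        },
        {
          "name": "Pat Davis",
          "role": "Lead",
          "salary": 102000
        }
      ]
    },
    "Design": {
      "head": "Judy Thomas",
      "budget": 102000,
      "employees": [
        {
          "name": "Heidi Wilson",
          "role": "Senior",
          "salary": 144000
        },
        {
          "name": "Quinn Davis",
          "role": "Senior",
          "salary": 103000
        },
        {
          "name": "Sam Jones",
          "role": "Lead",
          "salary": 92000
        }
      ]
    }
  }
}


Path: departments.Design.budget

Navigate:
  -> departments
  -> Design
  -> budget = 102000

102000


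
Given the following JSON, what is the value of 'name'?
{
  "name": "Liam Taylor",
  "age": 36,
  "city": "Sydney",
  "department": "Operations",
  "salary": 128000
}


Looking up field 'name'
Value: Liam Taylor

Liam Taylor


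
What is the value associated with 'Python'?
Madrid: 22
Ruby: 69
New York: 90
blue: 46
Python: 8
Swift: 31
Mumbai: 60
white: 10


Looking up key 'Python'
Value: 8

8


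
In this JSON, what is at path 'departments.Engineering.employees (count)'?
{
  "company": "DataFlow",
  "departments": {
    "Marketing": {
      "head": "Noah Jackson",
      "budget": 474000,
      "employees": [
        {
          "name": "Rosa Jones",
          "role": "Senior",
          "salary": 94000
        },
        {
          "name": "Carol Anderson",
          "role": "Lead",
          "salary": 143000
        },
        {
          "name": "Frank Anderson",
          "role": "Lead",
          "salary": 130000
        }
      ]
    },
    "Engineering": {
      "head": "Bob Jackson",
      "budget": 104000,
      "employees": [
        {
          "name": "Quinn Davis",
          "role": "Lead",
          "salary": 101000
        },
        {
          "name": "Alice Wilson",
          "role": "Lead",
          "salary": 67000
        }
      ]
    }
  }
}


Path: departments.Engineering.employees (count)

Navigate:
  -> departments
  -> Engineering
  -> employees (array, length 2)

2


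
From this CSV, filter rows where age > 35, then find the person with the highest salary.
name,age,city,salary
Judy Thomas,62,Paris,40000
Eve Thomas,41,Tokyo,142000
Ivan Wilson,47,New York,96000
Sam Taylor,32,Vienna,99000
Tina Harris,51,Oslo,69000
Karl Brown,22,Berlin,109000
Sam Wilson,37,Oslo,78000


Filter: age > 35
Sort by: salary (descending)

Filtered records (5):
  Eve Thomas, age 41, salary $142000
  Ivan Wilson, age 47, salary $96000
  Sam Wilson, age 37, salary $78000
  Tina Harris, age 51, salary $69000
  Judy Thomas, age 62, salary $40000

Highest salary: Eve Thomas ($142000)

Eve Thomas


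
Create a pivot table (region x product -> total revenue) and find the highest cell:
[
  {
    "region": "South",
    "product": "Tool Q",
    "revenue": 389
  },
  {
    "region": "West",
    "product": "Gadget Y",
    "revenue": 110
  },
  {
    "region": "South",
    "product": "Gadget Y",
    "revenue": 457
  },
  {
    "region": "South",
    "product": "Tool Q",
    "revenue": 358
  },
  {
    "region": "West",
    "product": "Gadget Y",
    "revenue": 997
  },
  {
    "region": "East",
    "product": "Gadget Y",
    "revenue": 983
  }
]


Pivot: region (rows) x product (columns) -> total revenue

     Gadget Y      Tool Q      
East           983             0  
South          457           747  
West          1107             0  

Highest: West / Gadget Y = $1107

West / Gadget Y = $1107


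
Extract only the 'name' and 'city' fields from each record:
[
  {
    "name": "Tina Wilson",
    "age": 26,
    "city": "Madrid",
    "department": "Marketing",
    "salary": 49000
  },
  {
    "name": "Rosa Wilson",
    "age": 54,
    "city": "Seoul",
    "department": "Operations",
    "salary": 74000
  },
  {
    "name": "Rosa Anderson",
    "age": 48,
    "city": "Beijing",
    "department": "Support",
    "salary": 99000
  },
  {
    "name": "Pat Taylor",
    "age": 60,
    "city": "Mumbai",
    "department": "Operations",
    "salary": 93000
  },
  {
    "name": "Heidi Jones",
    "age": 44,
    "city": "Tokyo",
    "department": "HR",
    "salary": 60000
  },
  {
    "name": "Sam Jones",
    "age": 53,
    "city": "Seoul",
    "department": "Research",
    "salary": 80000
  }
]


Original: 6 records with fields: name, age, city, department, salary
Keep: ['name', 'city']
Drop: ['age', 'department', 'salary']
Result: 6 records, 2 fields each

[
  {
    "name": "Tina Wilson",
    "city": "Madrid"
  },
  {
    "name": "Rosa Wilson",
    "city": "Seoul"
  },
  {
    "name": "Rosa Anderson",
    "city": "Beijing"
  },
  {
    "name": "Pat Taylor",
    "city": "Mumbai"
  },
  {
    "name": "Heidi Jones",
    "city": "Tokyo"
  },
  {
    "name": "Sam Jones",
    "city": "Seoul"
  }
]


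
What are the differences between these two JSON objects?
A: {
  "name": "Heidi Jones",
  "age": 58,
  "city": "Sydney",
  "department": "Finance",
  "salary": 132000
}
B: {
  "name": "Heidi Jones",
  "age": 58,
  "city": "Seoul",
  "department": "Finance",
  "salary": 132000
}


Comparing each field (in key order):
  name: same
  age: same
  city: DIFFERENT
  department: same
  salary: same
Differences:
  city: Sydney -> Seoul

1 field(s) changed

1 change: city


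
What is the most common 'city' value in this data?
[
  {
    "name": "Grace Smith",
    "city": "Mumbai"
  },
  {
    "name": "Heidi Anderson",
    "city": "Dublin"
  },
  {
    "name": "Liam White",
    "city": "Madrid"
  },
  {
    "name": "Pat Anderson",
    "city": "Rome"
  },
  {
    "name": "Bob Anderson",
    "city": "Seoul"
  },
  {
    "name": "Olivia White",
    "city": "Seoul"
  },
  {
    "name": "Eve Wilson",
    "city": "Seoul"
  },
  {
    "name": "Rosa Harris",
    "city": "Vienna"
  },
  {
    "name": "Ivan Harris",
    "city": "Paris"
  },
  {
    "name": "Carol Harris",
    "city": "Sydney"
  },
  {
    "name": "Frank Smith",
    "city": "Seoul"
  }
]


Counting 'city' values across 11 records:

  Seoul: 4 ####
  Mumbai: 1 #
  Dublin: 1 #
  Madrid: 1 #
  Rome: 1 #
  Vienna: 1 #
  Paris: 1 #
  Sydney: 1 #

Most common: Seoul (4 times)

Seoul (4 times)


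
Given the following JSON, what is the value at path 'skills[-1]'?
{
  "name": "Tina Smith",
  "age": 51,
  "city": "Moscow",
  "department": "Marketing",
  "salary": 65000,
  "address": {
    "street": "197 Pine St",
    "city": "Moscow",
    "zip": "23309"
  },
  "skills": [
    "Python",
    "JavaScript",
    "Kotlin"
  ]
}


Query: skills[-1]
Path: skills -> last element
Value: Kotlin

Kotlin


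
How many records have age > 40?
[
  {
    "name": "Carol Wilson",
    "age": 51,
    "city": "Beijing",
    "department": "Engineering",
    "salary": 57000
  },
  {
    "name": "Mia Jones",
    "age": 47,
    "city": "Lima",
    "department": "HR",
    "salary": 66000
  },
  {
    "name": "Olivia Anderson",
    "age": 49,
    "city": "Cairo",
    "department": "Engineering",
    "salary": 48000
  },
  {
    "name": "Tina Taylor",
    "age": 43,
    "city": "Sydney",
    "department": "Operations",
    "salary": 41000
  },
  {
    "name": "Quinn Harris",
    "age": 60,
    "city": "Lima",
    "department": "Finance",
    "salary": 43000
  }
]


Data: 5 records
Condition: age > 40

Checking each record:
  Carol Wilson: 51 MATCH
  Mia Jones: 47 MATCH
  Olivia Anderson: 49 MATCH
  Tina Taylor: 43 MATCH
  Quinn Harris: 60 MATCH

Count: 5

5


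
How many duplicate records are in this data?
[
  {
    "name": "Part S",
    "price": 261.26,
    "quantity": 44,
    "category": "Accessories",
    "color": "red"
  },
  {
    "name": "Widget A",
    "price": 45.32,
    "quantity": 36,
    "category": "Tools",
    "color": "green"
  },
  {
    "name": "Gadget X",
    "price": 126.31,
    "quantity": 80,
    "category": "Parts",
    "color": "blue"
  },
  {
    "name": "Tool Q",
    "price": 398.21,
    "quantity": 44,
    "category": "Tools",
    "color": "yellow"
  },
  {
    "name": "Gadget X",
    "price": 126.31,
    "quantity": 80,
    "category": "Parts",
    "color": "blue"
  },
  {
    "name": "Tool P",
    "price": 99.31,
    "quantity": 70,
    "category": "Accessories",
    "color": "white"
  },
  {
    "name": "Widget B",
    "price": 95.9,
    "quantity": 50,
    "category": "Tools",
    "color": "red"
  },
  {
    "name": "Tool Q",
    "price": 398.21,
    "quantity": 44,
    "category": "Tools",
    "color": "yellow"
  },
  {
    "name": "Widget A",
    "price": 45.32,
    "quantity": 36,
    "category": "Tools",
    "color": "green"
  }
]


Checking 9 records for duplicates:

  Row 1: Part S ($261.26, qty 44)
  Row 2: Widget A ($45.32, qty 36)
  Row 3: Gadget X ($126.31, qty 80)
  Row 4: Tool Q ($398.21, qty 44)
  Row 5: Gadget X ($126.31, qty 80) <-- DUPLICATE
  Row 6: Tool P ($99.31, qty 70)
  Row 7: Widget B ($95.9, qty 50)
  Row 8: Tool Q ($398.21, qty 44) <-- DUPLICATE
  Row 9: Widget A ($45.32, qty 36) <-- DUPLICATE

Duplicates found: 3
Unique records: 6

3 duplicates, 6 unique


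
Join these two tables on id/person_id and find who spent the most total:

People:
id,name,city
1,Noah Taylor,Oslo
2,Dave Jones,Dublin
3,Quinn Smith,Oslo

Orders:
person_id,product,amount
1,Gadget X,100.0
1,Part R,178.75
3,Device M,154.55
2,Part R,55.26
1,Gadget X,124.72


Join on: people.id = orders.person_id

Joined rows:
  Noah Taylor (Oslo) bought Gadget X for $100.0
  Noah Taylor (Oslo) bought Part R for $178.75
  Quinn Smith (Oslo) bought Device M for $154.55
  Dave Jones (Dublin) bought Part R for $55.26
  Noah Taylor (Oslo) bought Gadget X for $124.72

Total per person:
  Noah Taylor: $403.47
  Quinn Smith: $154.55
  Dave Jones: $55.26

Top spender: Noah Taylor ($403.47)

Noah Taylor ($403.47)


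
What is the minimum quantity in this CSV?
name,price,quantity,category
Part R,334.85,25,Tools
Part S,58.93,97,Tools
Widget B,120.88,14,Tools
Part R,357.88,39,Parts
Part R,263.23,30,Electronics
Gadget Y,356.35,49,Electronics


Computing minimum quantity:
Values: [25, 97, 14, 39, 30, 49]
Min = 14

14


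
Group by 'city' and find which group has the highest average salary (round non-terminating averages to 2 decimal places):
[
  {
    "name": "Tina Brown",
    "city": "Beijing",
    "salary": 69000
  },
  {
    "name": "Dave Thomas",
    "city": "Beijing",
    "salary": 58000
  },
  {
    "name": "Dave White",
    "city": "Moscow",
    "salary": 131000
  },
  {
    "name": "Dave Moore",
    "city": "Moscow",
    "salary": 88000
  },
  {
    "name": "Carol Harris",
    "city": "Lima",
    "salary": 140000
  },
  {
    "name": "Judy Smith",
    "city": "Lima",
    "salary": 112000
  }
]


Group by: city

Groups:
  Beijing: 2 people, avg salary = 127000/2 = $63500
  Lima: 2 people, avg salary = 252000/2 = $126000
  Moscow: 2 people, avg salary = 219000/2 = $109500

Highest average salary: Lima ($126000)

Lima ($126000)


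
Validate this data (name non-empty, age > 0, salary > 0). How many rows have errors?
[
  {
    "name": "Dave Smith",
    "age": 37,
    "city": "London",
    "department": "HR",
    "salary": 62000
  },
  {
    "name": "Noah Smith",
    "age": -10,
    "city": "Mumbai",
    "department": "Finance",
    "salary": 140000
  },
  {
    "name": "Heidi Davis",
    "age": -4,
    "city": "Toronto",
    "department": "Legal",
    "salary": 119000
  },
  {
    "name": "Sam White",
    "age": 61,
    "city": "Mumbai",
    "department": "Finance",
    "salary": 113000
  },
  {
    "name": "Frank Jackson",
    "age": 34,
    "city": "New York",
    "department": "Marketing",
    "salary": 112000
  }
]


Validating 5 records:
Rules: name non-empty, age > 0, salary > 0

  Row 1 (Dave Smith): OK
  Row 2 (Noah Smith): negative age: -10
  Row 3 (Heidi Davis): negative age: -4
  Row 4 (Sam White): OK
  Row 5 (Frank Jackson): OK

Total errors: 2

2 errors


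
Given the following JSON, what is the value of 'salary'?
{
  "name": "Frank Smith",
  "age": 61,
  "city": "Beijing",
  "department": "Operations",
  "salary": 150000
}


Looking up field 'salary'
Value: 150000

150000


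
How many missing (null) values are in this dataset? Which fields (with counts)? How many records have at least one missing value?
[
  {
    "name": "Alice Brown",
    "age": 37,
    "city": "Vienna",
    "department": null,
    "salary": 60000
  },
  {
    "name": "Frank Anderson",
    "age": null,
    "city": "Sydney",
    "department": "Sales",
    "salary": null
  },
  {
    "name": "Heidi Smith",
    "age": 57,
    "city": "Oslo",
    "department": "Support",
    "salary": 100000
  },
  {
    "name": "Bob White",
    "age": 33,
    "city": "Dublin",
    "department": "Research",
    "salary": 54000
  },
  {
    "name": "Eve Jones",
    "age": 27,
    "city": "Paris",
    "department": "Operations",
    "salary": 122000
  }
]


Checking for missing (null) values in 5 records:

  Alice Brown: department
  Frank Anderson: age, salary
  Heidi Smith: complete
  Bob White: complete
  Eve Jones: complete

Per field:
  name: 0 missing
  age: 1 missing
  city: 0 missing
  department: 1 missing
  salary: 1 missing

Total missing values: 3
Records with any missing: 2

3 missing values (age: 1, department: 1, salary: 1); 2 incomplete records


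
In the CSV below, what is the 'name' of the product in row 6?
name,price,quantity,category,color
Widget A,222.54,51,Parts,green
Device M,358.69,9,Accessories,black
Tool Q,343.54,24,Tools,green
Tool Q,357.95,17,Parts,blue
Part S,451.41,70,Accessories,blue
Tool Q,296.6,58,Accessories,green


Query: Row 6 ('Tool Q'), column 'name'
Value: Tool Q

Tool Q


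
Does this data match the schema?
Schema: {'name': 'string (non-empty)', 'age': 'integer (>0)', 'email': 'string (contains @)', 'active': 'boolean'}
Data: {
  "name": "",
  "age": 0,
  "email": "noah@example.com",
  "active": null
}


Validating each field against schema:
  name: FAIL ("" is an empty string)
  age: FAIL (0 is not > 0)
  email: OK (string with @)
  active: FAIL (null is not a boolean)

Result: INVALID (3 errors: name, age, active)

INVALID (3 errors: name, age, active)


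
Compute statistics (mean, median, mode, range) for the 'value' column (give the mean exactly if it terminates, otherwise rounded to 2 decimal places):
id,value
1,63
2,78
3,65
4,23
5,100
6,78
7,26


Data: [63, 78, 65, 23, 100, 78, 26]
Count: 7
Sum: 433
Mean: 433/7 ≈ 61.86 (rounded to 2 decimal places)
Sorted: [23, 26, 63, 65, 78, 78, 100]
Median: 65.0
Mode: 78 (2 times)
Range: 100 - 23 = 77
Min: 23, Max: 100

mean≈61.86, median=65.0, mode=78, range=77


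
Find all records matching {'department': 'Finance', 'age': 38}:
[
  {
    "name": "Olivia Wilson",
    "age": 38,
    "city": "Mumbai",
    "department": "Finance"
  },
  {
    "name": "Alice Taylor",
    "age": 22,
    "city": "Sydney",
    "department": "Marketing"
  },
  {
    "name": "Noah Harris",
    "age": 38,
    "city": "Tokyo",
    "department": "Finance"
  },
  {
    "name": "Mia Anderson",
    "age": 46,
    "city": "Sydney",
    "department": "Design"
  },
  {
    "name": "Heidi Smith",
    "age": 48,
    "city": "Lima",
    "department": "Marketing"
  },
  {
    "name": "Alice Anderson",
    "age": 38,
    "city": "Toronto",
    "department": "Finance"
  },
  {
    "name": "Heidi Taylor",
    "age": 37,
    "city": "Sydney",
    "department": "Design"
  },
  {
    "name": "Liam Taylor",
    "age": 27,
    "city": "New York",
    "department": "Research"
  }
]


Search criteria: {'department': 'Finance', 'age': 38}

Checking 8 records:
  Olivia Wilson: {department: Finance, age: 38} <-- MATCH
  Alice Taylor: {department: Marketing, age: 22}
  Noah Harris: {department: Finance, age: 38} <-- MATCH
  Mia Anderson: {department: Design, age: 46}
  Heidi Smith: {department: Marketing, age: 48}
  Alice Anderson: {department: Finance, age: 38} <-- MATCH
  Heidi Taylor: {department: Design, age: 37}
  Liam Taylor: {department: Research, age: 27}

Matches: ["Olivia Wilson", "Noah Harris", "Alice Anderson"]

["Olivia Wilson", "Noah Harris", "Alice Anderson"]


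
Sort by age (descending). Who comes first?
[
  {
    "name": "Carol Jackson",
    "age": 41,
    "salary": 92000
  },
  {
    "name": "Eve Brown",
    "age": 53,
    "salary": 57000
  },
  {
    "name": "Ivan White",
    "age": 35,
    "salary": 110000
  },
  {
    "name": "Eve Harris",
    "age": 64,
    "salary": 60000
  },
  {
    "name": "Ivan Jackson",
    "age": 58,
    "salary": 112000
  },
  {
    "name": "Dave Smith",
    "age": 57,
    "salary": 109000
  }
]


Sort by: age (descending)

Sorted order:
  1. Eve Harris (age = 64)
  2. Ivan Jackson (age = 58)
  3. Dave Smith (age = 57)
  4. Eve Brown (age = 53)
  5. Carol Jackson (age = 41)
  6. Ivan White (age = 35)

First: Eve Harris

Eve Harris


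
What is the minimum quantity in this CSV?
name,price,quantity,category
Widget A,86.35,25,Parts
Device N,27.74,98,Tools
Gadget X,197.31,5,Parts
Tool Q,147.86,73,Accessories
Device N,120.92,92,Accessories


Computing minimum quantity:
Values: [25, 98, 5, 73, 92]
Min = 5

5


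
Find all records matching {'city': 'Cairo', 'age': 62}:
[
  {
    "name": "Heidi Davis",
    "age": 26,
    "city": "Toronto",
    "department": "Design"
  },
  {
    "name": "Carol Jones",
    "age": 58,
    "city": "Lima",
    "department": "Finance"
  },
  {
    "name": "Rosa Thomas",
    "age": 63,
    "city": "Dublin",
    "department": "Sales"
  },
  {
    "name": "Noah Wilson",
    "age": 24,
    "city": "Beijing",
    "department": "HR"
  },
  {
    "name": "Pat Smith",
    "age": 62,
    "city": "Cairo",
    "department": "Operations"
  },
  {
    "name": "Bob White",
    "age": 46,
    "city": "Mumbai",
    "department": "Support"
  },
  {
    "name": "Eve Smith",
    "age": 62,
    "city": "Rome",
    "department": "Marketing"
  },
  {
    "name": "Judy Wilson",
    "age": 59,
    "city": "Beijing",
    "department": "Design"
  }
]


Search criteria: {'city': 'Cairo', 'age': 62}

Checking 8 records:
  Heidi Davis: {city: Toronto, age: 26}
  Carol Jones: {city: Lima, age: 58}
  Rosa Thomas: {city: Dublin, age: 63}
  Noah Wilson: {city: Beijing, age: 24}
  Pat Smith: {city: Cairo, age: 62} <-- MATCH
  Bob White: {city: Mumbai, age: 46}
  Eve Smith: {city: Rome, age: 62}
  Judy Wilson: {city: Beijing, age: 59}

Matches: ["Pat Smith"]

["Pat Smith"]


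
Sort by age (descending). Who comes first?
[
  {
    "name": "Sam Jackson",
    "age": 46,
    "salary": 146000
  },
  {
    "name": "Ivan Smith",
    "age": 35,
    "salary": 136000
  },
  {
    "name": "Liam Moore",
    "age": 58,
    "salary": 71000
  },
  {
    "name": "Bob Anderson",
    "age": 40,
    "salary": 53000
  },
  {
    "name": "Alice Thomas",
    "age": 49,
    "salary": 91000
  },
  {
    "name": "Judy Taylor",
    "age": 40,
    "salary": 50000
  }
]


Sort by: age (descending)

Sorted order:
  1. Liam Moore (age = 58)
  2. Alice Thomas (age = 49)
  3. Sam Jackson (age = 46)
  4. Bob Anderson (age = 40)
  5. Judy Taylor (age = 40)
  6. Ivan Smith (age = 35)

First: Liam Moore

Liam Moore


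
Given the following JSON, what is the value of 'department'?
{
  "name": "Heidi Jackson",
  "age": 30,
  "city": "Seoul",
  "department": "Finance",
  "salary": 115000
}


Looking up field 'department'
Value: Finance

Finance


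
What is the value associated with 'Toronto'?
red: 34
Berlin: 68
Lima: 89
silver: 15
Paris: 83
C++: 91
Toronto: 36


Looking up key 'Toronto'
Value: 36

36


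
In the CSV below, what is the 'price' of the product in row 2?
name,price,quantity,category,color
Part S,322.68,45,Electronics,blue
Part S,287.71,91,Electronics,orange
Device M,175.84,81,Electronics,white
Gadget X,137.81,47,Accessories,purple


Query: Row 2 ('Part S'), column 'price'
Value: 287.71

287.71


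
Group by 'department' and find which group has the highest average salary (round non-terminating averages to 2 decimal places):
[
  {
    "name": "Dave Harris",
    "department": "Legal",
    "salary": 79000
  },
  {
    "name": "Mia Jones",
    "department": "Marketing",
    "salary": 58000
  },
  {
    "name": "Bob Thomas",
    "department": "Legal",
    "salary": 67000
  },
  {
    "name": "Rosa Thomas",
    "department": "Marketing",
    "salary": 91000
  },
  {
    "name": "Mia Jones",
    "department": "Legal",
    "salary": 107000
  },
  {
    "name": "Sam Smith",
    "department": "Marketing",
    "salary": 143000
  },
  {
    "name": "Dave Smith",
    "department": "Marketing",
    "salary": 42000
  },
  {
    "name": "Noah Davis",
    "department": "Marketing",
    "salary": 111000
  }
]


Group by: department

Groups:
  Legal: 3 people, avg salary = 253000/3 ≈ $84333.33
  Marketing: 5 people, avg salary = 445000/5 = $89000

Highest average salary: Marketing ($89000)

Marketing ($89000)


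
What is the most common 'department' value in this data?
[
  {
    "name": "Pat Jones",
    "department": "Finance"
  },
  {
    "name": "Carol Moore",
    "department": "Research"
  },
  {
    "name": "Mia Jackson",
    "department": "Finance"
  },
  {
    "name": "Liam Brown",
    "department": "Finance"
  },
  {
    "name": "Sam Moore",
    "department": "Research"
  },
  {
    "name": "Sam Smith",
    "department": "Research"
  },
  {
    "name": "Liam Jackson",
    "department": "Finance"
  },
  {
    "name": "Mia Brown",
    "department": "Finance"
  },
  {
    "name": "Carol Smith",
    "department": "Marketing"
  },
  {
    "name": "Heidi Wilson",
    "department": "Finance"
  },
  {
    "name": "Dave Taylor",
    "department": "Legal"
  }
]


Counting 'department' values across 11 records:

  Finance: 6 ######
  Research: 3 ###
  Marketing: 1 #
  Legal: 1 #

Most common: Finance (6 times)

Finance (6 times)


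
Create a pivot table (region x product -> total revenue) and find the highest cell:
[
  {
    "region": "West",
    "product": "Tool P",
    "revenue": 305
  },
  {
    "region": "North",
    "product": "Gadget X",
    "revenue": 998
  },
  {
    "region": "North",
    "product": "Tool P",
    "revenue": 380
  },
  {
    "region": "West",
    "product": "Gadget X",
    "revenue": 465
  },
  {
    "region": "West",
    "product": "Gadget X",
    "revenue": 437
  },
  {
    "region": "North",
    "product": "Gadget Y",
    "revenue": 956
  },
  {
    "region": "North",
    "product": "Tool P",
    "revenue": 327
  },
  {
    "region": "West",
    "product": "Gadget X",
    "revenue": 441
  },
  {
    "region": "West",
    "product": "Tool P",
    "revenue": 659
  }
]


Pivot: region (rows) x product (columns) -> total revenue

     Gadget X      Gadget Y      Tool P      
North          998           956           707  
West          1343             0           964  

Highest: West / Gadget X = $1343

West / Gadget X = $1343


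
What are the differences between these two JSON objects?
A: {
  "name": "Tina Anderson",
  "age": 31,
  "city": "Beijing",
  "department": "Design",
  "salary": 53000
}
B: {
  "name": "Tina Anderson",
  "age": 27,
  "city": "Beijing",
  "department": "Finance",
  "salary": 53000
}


Comparing each field (in key order):
  name: same
  age: DIFFERENT
  city: same
  department: DIFFERENT
  salary: same
Differences:
  age: 31 -> 27
  department: Design -> Finance

2 field(s) changed

2 changes: age, department


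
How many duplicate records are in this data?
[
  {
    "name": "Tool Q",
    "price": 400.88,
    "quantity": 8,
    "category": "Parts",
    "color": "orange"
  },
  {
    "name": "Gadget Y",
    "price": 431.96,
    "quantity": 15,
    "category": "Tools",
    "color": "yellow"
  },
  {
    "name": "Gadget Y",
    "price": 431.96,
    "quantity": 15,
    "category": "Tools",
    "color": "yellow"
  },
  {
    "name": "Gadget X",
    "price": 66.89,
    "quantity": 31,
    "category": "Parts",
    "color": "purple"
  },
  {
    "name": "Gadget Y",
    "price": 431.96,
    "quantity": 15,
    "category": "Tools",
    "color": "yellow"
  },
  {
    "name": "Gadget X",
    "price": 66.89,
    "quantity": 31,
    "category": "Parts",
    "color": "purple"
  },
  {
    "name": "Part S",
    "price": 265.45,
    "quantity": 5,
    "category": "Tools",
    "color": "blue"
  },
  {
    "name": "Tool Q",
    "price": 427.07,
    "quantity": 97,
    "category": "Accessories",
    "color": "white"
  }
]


Checking 8 records for duplicates:

  Row 1: Tool Q ($400.88, qty 8)
  Row 2: Gadget Y ($431.96, qty 15)
  Row 3: Gadget Y ($431.96, qty 15) <-- DUPLICATE
  Row 4: Gadget X ($66.89, qty 31)
  Row 5: Gadget Y ($431.96, qty 15) <-- DUPLICATE
  Row 6: Gadget X ($66.89, qty 31) <-- DUPLICATE
  Row 7: Part S ($265.45, qty 5)
  Row 8: Tool Q ($427.07, qty 97)

Duplicates found: 3
Unique records: 5

3 duplicates, 5 unique


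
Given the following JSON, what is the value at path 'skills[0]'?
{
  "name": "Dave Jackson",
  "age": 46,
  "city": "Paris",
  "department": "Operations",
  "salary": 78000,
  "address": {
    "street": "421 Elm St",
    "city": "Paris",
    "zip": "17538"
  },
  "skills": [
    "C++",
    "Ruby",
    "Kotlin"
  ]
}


Query: skills[0]
Path: skills -> first element
Value: C++

C++


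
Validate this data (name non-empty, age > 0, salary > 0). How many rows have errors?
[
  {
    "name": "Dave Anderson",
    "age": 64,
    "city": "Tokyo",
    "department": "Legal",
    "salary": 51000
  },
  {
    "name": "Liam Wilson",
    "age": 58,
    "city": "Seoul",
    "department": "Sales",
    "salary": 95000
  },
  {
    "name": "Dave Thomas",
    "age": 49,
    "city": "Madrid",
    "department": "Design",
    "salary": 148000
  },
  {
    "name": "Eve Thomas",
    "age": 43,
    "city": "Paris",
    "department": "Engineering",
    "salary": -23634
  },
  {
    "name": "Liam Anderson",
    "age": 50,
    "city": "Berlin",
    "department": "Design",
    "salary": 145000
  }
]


Validating 5 records:
Rules: name non-empty, age > 0, salary > 0

  Row 1 (Dave Anderson): OK
  Row 2 (Liam Wilson): OK
  Row 3 (Dave Thomas): OK
  Row 4 (Eve Thomas): negative salary: -23634
  Row 5 (Liam Anderson): OK

Total errors: 1

1 errors


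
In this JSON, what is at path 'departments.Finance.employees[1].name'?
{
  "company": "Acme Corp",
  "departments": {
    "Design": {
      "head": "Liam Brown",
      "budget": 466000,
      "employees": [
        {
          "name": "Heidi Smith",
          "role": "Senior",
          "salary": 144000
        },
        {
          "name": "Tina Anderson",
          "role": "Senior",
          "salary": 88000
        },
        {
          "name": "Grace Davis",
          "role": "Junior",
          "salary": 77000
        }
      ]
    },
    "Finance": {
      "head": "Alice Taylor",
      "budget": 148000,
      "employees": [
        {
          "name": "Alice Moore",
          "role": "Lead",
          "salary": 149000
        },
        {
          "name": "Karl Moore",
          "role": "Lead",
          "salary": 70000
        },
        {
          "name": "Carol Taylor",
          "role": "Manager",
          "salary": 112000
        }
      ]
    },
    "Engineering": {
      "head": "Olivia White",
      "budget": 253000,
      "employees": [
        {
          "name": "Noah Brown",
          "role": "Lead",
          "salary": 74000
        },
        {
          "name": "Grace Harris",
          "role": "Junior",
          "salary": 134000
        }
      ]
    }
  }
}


Path: departments.Finance.employees[1].name

Navigate:
  -> departments
  -> Finance
  -> employees[1].name = 'Karl Moore'

Karl Moore


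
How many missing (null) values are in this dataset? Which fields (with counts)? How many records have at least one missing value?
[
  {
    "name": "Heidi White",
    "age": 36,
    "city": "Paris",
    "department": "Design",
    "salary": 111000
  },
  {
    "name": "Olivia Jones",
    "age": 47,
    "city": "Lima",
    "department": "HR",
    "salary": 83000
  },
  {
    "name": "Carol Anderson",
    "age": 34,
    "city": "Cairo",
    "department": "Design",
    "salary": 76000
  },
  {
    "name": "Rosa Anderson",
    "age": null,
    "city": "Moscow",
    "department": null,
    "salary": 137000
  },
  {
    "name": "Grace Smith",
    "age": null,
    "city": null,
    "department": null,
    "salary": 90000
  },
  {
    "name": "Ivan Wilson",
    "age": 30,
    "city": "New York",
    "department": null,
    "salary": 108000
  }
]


Checking for missing (null) values in 6 records:

  Heidi White: complete
  Olivia Jones: complete
  Carol Anderson: complete
  Rosa Anderson: age, department
  Grace Smith: age, city, department
  Ivan Wilson: department

Per field:
  name: 0 missing
  age: 2 missing
  city: 1 missing
  department: 3 missing
  salary: 0 missing

Total missing values: 6
Records with any missing: 3

6 missing values (age: 2, city: 1, department: 3); 3 incomplete records


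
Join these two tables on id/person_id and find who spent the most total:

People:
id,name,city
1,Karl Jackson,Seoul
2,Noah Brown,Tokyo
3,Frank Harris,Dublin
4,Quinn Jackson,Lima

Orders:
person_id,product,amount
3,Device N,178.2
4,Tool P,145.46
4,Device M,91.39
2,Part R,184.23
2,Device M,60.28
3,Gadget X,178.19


Join on: people.id = orders.person_id

Joined rows:
  Frank Harris (Dublin) bought Device N for $178.2
  Quinn Jackson (Lima) bought Tool P for $145.46
  Quinn Jackson (Lima) bought Device M for $91.39
  Noah Brown (Tokyo) bought Part R for $184.23
  Noah Brown (Tokyo) bought Device M for $60.28
  Frank Harris (Dublin) bought Gadget X for $178.19

Total per person:
  Frank Harris: $356.39
  Noah Brown: $244.51
  Quinn Jackson: $236.85

Top spender: Frank Harris ($356.39)

Frank Harris ($356.39)


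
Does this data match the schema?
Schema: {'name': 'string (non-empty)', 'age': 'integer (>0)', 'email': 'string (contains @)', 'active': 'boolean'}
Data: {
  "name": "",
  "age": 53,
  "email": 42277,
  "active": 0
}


Validating each field against schema:
  name: FAIL ("" is an empty string)
  age: OK (positive integer)
  email: FAIL (42277 is not a string)
  active: FAIL (0 is not a boolean)

Result: INVALID (3 errors: name, email, active)

INVALID (3 errors: name, email, active)


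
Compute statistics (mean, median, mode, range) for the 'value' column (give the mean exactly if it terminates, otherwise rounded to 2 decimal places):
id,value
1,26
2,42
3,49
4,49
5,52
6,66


Data: [26, 42, 49, 49, 52, 66]
Count: 6
Sum: 284
Mean: 284/6 ≈ 47.33 (rounded to 2 decimal places)
Sorted: [26, 42, 49, 49, 52, 66]
Median: 49.0
Mode: 49 (2 times)
Range: 66 - 26 = 40
Min: 26, Max: 66

mean≈47.33, median=49.0, mode=49, range=40


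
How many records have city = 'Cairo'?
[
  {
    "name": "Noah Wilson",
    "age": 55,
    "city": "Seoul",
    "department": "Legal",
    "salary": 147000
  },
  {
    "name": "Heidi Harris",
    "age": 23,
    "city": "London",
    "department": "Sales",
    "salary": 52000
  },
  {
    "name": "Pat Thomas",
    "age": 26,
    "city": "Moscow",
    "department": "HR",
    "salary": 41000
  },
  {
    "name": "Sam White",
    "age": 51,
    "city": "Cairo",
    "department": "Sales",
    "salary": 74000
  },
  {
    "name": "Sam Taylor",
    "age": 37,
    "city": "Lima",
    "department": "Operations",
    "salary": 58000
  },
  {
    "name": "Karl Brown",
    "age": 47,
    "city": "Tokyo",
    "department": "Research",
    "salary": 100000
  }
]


Data: 6 records
Condition: city = 'Cairo'

Checking each record:
  Noah Wilson: Seoul
  Heidi Harris: London
  Pat Thomas: Moscow
  Sam White: Cairo MATCH
  Sam Taylor: Lima
  Karl Brown: Tokyo

Count: 1

1


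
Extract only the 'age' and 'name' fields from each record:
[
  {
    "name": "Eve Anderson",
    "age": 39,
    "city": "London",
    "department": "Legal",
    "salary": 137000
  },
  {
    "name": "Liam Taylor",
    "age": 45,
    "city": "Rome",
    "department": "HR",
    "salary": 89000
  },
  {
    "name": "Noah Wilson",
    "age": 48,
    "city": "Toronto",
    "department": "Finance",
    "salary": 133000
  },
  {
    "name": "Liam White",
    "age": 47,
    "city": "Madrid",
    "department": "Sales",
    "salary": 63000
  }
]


Original: 4 records with fields: name, age, city, department, salary
Keep: ['age', 'name']
Drop: ['city', 'department', 'salary']
Result: 4 records, 2 fields each

[
  {
    "age": 39,
    "name": "Eve Anderson"
  },
  {
    "age": 45,
    "name": "Liam Taylor"
  },
  {
    "age": 48,
    "name": "Noah Wilson"
  },
  {
    "age": 47,
    "name": "Liam White"
  }
]


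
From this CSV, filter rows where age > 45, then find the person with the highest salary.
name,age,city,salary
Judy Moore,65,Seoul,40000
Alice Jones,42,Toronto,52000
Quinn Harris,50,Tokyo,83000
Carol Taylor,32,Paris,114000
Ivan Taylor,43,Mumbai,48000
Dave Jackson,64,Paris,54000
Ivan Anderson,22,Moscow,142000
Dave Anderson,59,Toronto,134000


Filter: age > 45
Sort by: salary (descending)

Filtered records (4):
  Dave Anderson, age 59, salary $134000
  Quinn Harris, age 50, salary $83000
  Dave Jackson, age 64, salary $54000
  Judy Moore, age 65, salary $40000

Highest salary: Dave Anderson ($134000)

Dave Anderson


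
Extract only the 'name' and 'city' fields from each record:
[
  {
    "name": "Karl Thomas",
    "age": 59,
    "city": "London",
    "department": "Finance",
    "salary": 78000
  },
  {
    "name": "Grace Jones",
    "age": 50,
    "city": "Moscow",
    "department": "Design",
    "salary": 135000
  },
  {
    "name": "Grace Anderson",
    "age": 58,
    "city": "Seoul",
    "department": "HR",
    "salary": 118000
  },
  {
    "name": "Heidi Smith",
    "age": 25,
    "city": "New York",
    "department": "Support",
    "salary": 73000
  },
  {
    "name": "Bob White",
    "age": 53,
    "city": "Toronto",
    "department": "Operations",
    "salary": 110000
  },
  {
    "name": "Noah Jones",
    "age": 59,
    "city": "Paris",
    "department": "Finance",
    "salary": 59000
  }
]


Original: 6 records with fields: name, age, city, department, salary
Keep: ['name', 'city']
Drop: ['age', 'department', 'salary']
Result: 6 records, 2 fields each

[
  {
    "name": "Karl Thomas",
    "city": "London"
  },
  {
    "name": "Grace Jones",
    "city": "Moscow"
  },
  {
    "name": "Grace Anderson",
    "city": "Seoul"
  },
  {
    "name": "Heidi Smith",
    "city": "New York"
  },
  {
    "name": "Bob White",
    "city": "Toronto"
  },
  {
    "name": "Noah Jones",
    "city": "Paris"
  }
]


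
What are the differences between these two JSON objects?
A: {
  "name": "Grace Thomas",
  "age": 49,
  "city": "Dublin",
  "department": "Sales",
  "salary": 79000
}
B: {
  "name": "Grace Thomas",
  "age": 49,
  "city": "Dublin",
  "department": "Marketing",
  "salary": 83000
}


Comparing each field (in key order):
  name: same
  age: same
  city: same
  department: DIFFERENT
  salary: DIFFERENT
Differences:
  department: Sales -> Marketing
  salary: 79000 -> 83000

2 field(s) changed

2 changes: department, salary


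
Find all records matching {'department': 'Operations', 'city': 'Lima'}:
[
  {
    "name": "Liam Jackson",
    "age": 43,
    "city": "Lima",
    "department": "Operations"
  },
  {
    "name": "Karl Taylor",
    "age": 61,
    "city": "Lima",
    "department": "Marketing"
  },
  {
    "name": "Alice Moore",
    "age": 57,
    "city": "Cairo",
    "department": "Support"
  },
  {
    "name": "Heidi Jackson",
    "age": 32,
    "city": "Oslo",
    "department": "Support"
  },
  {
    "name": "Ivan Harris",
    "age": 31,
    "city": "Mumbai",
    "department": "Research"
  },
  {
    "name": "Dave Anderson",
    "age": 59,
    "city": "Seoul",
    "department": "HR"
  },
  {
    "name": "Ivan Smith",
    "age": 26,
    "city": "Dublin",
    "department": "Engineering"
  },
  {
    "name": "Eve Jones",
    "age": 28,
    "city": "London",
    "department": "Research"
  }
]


Search criteria: {'department': 'Operations', 'city': 'Lima'}

Checking 8 records:
  Liam Jackson: {department: Operations, city: Lima} <-- MATCH
  Karl Taylor: {department: Marketing, city: Lima}
  Alice Moore: {department: Support, city: Cairo}
  Heidi Jackson: {department: Support, city: Oslo}
  Ivan Harris: {department: Research, city: Mumbai}
  Dave Anderson: {department: HR, city: Seoul}
  Ivan Smith: {department: Engineering, city: Dublin}
  Eve Jones: {department: Research, city: London}

Matches: ["Liam Jackson"]

["Liam Jackson"]
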